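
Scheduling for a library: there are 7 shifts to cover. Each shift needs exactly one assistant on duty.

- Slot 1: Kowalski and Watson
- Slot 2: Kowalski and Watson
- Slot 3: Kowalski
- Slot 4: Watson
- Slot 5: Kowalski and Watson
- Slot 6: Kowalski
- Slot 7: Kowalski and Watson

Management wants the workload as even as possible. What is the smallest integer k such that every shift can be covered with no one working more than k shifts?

With 2 assistants and 7 worker-slots to fill, someone must work at least ⌈7/2⌉ = 4 shifts, so k ≥ 4.
k = 4 works: Slot 1→Kowalski, Slot 2→Kowalski, Slot 3→Kowalski, Slot 4→Watson, Slot 5→Watson, Slot 6→Kowalski, Slot 7→Watson.
Loads: Kowalski 4, Watson 3 — all ≤ 4.

4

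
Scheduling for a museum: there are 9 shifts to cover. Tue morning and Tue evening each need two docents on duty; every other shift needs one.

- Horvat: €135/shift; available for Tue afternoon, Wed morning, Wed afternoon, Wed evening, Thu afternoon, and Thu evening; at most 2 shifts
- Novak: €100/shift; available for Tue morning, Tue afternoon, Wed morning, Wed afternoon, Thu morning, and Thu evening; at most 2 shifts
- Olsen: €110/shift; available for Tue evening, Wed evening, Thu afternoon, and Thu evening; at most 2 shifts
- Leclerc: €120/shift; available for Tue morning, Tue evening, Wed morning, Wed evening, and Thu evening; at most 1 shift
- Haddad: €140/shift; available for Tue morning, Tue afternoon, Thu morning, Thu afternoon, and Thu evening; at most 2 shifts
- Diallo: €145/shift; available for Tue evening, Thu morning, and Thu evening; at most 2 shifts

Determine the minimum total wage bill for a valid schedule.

Picking the cheapest available docent for each shift independently would cost €1170, but that ignores the shift limits.
An optimal schedule: Tue morning→Novak+Leclerc, Tue afternoon→Horvat, Tue evening→Olsen+Diallo, Wed morning→Novak, Wed afternoon→Horvat, Wed evening→Olsen, Thu morning→Haddad, Thu afternoon→Haddad, Thu evening→Diallo.
Total: 100 + 120 + 135 + 110 + 145 + 100 + 135 + 110 + 140 + 140 + 145 = €1380.

€1380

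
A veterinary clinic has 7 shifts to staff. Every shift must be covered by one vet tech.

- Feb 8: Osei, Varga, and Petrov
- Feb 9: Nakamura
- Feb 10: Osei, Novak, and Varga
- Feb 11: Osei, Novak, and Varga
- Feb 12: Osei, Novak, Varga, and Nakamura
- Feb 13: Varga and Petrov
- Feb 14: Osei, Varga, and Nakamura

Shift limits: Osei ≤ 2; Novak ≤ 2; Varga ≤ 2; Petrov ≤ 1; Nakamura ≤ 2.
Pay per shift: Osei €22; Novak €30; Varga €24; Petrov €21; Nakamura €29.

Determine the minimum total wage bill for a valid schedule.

Feb 9 can only be covered by Nakamura, so that assignment is forced.
Picking the cheapest available vet tech for each shift independently would cost €159, but that ignores the shift limits.
An optimal schedule: Feb 8→Osei, Feb 9→Nakamura, Feb 10→Osei, Feb 11→Varga, Feb 12→Nakamura, Feb 13→Petrov, Feb 14→Varga.
Total: 22 + 29 + 22 + 24 + 29 + 21 + 24 = €171.

€171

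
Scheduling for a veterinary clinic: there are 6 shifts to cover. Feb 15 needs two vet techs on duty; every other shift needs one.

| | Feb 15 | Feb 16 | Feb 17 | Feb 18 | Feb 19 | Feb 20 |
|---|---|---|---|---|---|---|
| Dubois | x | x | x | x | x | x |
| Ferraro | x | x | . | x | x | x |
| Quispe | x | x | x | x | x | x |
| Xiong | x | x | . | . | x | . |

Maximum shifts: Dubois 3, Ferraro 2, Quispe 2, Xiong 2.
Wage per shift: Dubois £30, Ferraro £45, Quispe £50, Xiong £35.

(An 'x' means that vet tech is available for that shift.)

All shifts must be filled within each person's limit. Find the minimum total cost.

£250

Picking the cheapest available vet tech for each shift independently would cost £215, but that ignores the shift limits.
An optimal schedule: Feb 15→Xiong+Ferraro, Feb 16→Xiong, Feb 17→Dubois, Feb 18→Dubois, Feb 19→Ferraro, Feb 20→Dubois.
Total: 35 + 45 + 35 + 30 + 30 + 45 + 30 = £250.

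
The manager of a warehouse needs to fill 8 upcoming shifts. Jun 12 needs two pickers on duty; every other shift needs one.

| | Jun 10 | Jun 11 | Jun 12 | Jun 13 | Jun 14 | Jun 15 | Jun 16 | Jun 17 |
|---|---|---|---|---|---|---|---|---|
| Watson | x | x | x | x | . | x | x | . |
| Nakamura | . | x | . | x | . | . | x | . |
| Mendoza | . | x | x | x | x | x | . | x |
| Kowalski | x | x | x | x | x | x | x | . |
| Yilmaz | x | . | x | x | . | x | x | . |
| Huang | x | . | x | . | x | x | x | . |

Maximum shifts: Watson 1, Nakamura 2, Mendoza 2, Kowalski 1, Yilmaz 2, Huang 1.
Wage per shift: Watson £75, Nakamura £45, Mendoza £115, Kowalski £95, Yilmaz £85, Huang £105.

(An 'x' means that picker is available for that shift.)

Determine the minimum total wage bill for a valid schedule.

Jun 17 can only be covered by Mendoza, so that assignment is forced.
Picking the cheapest available picker for each shift independently would cost £655, but that ignores the shift limits.
An optimal schedule: Jun 10→Watson, Jun 11→Nakamura, Jun 12→Yilmaz+Huang, Jun 13→Nakamura, Jun 14→Mendoza, Jun 15→Kowalski, Jun 16→Yilmaz, Jun 17→Mendoza.
Total: 75 + 45 + 85 + 105 + 45 + 115 + 95 + 85 + 115 = £765.

£765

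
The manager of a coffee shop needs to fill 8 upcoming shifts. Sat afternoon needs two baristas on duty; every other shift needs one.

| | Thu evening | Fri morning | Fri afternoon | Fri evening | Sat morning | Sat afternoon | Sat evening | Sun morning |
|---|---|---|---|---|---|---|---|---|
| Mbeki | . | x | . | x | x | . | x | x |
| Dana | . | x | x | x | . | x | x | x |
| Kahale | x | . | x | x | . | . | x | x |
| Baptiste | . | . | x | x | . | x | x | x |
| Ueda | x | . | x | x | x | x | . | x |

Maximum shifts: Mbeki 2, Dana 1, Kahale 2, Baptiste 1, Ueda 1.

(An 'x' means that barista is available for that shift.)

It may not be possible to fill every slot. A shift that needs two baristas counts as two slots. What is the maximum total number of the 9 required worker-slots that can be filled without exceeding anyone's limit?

7

Total capacity across all baristas is 2+1+2+1+1 = 7, and 9 slots are needed, so at most 7 can be filled.
An assignment achieving 7: Thu evening→Kahale, Fri morning→Mbeki, Fri afternoon→Kahale, Fri evening→Ueda, Sat morning→Mbeki, Sat afternoon→Dana+Baptiste.
Loads: Mbeki 2/2, Dana 1/1, Kahale 2/2, Baptiste 1/1, Ueda 1/1.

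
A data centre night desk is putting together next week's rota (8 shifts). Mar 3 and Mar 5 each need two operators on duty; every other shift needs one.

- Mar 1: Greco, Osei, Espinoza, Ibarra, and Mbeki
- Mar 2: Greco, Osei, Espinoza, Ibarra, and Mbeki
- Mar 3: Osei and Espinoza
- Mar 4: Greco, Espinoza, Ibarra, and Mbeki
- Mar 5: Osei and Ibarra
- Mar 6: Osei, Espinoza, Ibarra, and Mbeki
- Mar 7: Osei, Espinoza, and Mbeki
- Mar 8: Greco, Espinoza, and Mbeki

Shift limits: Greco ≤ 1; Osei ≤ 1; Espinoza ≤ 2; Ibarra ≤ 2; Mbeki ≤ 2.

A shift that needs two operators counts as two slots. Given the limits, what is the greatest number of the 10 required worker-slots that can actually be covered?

8

Total capacity across all operators is 1+1+2+2+2 = 8, and 10 slots are needed, so at most 8 can be filled.
An assignment achieving 8: Mar 1→Mbeki, Mar 3→Osei+Espinoza, Mar 4→Ibarra, Mar 5→Ibarra, Mar 6→Mbeki, Mar 7→Espinoza, Mar 8→Greco.
Loads: Greco 1/1, Osei 1/1, Espinoza 2/2, Ibarra 2/2, Mbeki 2/2.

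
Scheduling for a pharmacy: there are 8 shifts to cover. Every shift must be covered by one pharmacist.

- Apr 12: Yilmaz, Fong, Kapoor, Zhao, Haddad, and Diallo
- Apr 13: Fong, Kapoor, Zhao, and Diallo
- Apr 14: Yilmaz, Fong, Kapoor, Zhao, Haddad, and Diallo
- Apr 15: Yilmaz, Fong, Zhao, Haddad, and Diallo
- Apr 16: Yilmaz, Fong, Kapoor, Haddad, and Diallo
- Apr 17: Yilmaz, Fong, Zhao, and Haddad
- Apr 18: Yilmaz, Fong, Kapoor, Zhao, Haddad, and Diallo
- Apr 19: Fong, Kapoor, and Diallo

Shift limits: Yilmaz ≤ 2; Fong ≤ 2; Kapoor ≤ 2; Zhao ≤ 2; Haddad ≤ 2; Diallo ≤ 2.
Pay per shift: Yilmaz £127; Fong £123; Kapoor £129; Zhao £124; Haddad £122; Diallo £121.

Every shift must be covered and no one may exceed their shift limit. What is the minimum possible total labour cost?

Picking the cheapest available pharmacist for each shift independently would cost £969, but that ignores the shift limits.
An optimal schedule: Apr 12→Fong, Apr 13→Diallo, Apr 14→Zhao, Apr 15→Haddad, Apr 16→Fong, Apr 17→Haddad, Apr 18→Zhao, Apr 19→Diallo.
Total: 123 + 121 + 124 + 122 + 123 + 122 + 124 + 121 = £980.

£980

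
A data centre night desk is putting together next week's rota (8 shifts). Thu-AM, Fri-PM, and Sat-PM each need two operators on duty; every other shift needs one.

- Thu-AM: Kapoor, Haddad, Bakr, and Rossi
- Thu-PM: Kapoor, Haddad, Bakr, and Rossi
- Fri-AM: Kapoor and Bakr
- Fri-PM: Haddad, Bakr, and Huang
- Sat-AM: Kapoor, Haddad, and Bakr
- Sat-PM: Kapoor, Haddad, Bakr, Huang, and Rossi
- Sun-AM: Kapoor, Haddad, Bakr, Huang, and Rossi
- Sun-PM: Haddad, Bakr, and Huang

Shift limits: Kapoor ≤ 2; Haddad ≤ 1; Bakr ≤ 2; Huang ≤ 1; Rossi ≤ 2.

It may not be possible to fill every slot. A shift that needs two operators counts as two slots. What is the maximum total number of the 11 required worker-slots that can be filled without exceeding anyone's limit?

Total capacity across all operators is 2+1+2+1+2 = 8, and 11 slots are needed, so at most 8 can be filled.
An assignment achieving 8: Thu-AM→Rossi, Thu-PM→Rossi, Fri-AM→Kapoor, Fri-PM→Haddad+Bakr, Sat-AM→Kapoor, Sat-PM→Huang, Sun-PM→Bakr.
Loads: Kapoor 2/2, Haddad 1/1, Bakr 2/2, Huang 1/1, Rossi 2/2.

8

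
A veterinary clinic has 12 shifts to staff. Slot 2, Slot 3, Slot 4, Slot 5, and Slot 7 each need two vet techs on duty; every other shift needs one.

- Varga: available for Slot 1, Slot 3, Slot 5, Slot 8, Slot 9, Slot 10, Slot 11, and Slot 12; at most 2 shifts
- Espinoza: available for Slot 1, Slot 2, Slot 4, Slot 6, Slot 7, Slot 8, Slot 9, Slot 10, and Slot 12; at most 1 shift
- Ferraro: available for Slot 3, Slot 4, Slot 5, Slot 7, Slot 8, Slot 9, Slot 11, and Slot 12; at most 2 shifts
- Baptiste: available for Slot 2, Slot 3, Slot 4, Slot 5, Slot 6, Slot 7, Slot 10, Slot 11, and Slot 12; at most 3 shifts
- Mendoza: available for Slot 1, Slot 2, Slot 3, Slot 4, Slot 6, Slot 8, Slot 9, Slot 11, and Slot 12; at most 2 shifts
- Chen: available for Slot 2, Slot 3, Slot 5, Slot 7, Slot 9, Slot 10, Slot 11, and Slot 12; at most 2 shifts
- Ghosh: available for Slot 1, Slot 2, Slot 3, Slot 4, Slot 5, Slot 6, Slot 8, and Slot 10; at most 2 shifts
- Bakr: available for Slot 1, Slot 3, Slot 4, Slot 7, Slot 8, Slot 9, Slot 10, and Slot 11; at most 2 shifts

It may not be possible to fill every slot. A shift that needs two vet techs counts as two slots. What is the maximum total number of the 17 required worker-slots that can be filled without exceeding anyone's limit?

16

Total capacity across all vet techs is 2+1+2+3+2+2+2+2 = 16, and 17 slots are needed, so at most 16 can be filled.
An assignment achieving 16: Slot 1→Varga, Slot 2→Baptiste+Mendoza, Slot 3→Ghosh+Bakr, Slot 4→Baptiste+Mendoza, Slot 5→Varga+Ferraro, Slot 6→Espinoza, Slot 7→Ferraro+Baptiste, Slot 8→Ghosh, Slot 9→Chen, Slot 10→Chen, Slot 11→Bakr.
Loads: Varga 2/2, Espinoza 1/1, Ferraro 2/2, Baptiste 3/3, Mendoza 2/2, Chen 2/2, Ghosh 2/2, Bakr 2/2.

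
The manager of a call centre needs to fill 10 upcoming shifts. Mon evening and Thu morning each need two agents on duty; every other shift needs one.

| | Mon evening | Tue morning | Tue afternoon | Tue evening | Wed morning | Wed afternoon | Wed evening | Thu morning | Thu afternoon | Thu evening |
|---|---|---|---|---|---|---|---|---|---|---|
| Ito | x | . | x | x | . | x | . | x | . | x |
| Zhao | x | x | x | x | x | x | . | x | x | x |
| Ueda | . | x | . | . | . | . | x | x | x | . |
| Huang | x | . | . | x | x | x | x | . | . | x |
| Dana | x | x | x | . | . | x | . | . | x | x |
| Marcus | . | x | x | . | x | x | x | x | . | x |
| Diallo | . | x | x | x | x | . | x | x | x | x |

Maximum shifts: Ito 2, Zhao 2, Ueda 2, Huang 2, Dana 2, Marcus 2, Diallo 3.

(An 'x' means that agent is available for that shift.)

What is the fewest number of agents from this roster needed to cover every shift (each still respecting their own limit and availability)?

12 slots to fill and no one can take more than 3, so at least ⌈12/3⌉ = 4 agents are needed.
Any 5 agents together have capacity at most 3+2+2+2+2 = 11 < 12 slots, so 5 can never suffice.
Ito, Zhao, Ueda, Huang, Dana, and Marcus alone can cover everything: Mon evening→Huang+Dana, Tue morning→Ueda, Tue afternoon→Dana, Tue evening→Ito, Wed morning→Zhao, Wed afternoon→Huang, Wed evening→Ueda, Thu morning→Ito+Marcus, Thu afternoon→Zhao, Thu evening→Marcus.

6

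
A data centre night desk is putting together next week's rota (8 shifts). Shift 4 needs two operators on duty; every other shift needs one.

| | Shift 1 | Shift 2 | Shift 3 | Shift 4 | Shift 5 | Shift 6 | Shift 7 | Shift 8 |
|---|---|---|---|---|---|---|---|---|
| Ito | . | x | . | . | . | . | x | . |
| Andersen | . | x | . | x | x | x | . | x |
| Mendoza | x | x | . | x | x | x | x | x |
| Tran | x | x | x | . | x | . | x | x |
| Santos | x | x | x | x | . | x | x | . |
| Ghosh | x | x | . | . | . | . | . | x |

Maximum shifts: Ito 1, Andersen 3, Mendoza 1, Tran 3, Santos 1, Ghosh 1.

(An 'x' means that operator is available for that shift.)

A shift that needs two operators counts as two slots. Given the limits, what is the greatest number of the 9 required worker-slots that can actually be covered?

Total capacity across all operators is 1+3+1+3+1+1 = 10, and 9 slots are needed, so at most 9 can be filled.
An assignment achieving 9: Shift 1→Tran, Shift 2→Santos, Shift 3→Tran, Shift 4→Andersen+Mendoza, Shift 5→Andersen, Shift 6→Andersen, Shift 7→Ito, Shift 8→Tran.
Loads: Ito 1/1, Andersen 3/3, Mendoza 1/1, Tran 3/3, Santos 1/1, Ghosh 0/1.

9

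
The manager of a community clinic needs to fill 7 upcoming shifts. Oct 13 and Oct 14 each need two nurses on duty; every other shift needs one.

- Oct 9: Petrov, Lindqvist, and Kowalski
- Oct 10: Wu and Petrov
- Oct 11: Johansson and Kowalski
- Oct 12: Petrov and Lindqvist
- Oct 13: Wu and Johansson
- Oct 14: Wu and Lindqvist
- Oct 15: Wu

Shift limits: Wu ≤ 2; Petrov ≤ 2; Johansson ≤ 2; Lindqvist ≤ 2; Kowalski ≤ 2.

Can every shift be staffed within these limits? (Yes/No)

No

Total capacity is 10 and 9 slots are needed, so capacity alone doesn't rule it out.
Shifts {Oct 13, Oct 14, Oct 15} need 5 worker-slots in total, but the nurses available for any of those shifts (Wu, Johansson, and Lindqvist) can supply at most 4 among them. So no valid schedule exists.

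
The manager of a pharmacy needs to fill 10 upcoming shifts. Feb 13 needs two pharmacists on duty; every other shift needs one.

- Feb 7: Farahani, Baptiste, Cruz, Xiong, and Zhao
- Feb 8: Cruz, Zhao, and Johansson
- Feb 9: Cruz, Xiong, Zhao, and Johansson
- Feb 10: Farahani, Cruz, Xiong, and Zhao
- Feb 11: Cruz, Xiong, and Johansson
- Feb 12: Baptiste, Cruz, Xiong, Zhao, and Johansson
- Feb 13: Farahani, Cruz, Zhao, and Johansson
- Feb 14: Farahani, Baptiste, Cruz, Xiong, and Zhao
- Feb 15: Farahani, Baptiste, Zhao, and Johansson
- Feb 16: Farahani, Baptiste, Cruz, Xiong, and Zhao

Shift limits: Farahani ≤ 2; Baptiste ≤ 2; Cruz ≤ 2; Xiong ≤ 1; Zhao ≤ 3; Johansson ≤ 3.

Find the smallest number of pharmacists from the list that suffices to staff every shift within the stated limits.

5

11 slots to fill and no one can take more than 3, so at least ⌈11/3⌉ = 4 pharmacists are needed.
Any 4 pharmacists together have capacity at most 3+3+2+2 = 10 < 11 slots, so 4 can never suffice.
Farahani, Baptiste, Cruz, Zhao, and Johansson alone can cover everything: Feb 7→Farahani, Feb 8→Cruz, Feb 9→Zhao, Feb 10→Farahani, Feb 11→Cruz, Feb 12→Baptiste, Feb 13→Zhao+Johansson, Feb 14→Baptiste, Feb 15→Johansson, Feb 16→Zhao.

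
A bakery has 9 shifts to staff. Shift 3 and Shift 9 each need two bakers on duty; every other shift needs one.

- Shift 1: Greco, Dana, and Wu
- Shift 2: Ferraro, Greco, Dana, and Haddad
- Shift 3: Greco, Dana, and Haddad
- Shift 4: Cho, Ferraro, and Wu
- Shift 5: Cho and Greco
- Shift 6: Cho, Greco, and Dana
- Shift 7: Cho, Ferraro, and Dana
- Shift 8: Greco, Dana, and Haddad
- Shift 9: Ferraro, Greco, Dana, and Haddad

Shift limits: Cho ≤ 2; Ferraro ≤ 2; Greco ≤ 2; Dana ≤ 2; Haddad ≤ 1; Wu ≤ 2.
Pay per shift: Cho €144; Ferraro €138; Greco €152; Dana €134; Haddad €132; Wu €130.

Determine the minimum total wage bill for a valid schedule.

Picking the cheapest available baker for each shift independently would cost €1468, but that ignores the shift limits.
An optimal schedule: Shift 1→Wu, Shift 2→Ferraro, Shift 3→Greco+Dana, Shift 4→Wu, Shift 5→Cho, Shift 6→Cho, Shift 7→Ferraro, Shift 8→Greco, Shift 9→Dana+Haddad.
Total: 130 + 138 + 152 + 134 + 130 + 144 + 144 + 138 + 152 + 134 + 132 = €1528.

€1528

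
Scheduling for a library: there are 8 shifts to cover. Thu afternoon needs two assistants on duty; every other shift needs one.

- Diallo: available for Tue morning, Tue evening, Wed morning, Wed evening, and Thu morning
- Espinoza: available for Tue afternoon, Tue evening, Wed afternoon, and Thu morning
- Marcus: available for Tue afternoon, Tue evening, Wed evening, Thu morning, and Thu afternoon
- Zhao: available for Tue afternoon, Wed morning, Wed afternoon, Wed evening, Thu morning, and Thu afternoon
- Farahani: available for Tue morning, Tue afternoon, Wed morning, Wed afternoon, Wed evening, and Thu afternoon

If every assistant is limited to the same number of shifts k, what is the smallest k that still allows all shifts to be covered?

With 5 assistants and 9 worker-slots to fill, someone must work at least ⌈9/5⌉ = 2 shifts, so k ≥ 2.
k = 2 works: Tue morning→Diallo, Tue afternoon→Espinoza, Tue evening→Diallo, Wed morning→Zhao, Wed afternoon→Espinoza, Wed evening→Farahani, Thu morning→Marcus, Thu afternoon→Marcus+Zhao.
Loads: Diallo 2, Espinoza 2, Marcus 2, Zhao 2, Farahani 1 — all ≤ 2.

2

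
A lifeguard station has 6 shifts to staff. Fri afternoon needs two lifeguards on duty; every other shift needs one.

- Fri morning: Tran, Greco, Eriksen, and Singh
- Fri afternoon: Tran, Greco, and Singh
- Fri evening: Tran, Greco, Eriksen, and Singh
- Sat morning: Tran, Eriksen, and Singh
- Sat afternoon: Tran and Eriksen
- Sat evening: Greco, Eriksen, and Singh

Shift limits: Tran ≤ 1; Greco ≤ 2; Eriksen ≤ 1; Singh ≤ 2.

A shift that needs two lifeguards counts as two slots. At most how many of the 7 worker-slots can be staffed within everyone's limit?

6

Total capacity across all lifeguards is 1+2+1+2 = 6, and 7 slots are needed, so at most 6 can be filled.
An assignment achieving 6: Fri morning→Singh, Fri afternoon→Greco+Singh, Sat morning→Eriksen, Sat afternoon→Tran, Sat evening→Greco.
Loads: Tran 1/1, Greco 2/2, Eriksen 1/1, Singh 2/2.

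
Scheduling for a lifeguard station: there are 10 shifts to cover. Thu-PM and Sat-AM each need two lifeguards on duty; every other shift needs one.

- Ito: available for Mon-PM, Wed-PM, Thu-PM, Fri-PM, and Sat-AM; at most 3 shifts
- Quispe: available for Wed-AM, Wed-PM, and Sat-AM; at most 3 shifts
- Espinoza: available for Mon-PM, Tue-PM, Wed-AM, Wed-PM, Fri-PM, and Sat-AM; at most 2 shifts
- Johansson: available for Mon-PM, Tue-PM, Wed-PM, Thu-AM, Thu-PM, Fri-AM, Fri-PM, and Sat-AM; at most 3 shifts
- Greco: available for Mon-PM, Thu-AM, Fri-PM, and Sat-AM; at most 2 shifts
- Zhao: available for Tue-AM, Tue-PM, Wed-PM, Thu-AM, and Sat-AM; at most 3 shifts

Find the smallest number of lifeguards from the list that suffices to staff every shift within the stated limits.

4

12 slots to fill and no one can take more than 3, so at least ⌈12/3⌉ = 4 lifeguards are needed.
Ito, Quispe, Johansson, and Zhao alone can cover everything: Mon-PM→Ito, Tue-AM→Zhao, Tue-PM→Johansson, Wed-AM→Quispe, Wed-PM→Quispe, Thu-AM→Zhao, Thu-PM→Ito+Johansson, Fri-AM→Johansson, Fri-PM→Ito, Sat-AM→Quispe+Zhao.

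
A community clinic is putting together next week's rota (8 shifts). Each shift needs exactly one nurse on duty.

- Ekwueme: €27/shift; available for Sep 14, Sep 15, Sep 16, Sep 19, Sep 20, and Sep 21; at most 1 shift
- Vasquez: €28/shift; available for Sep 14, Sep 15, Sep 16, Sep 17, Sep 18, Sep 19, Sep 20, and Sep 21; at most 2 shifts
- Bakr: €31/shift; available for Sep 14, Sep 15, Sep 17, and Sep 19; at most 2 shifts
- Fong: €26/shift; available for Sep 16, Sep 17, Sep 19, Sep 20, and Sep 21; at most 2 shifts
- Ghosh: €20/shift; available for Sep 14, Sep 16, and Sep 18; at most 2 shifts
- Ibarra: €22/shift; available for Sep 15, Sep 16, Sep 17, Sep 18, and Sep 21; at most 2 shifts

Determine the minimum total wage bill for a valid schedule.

€191

Picking the cheapest available nurse for each shift independently would cost €178, but that ignores the shift limits.
An optimal schedule: Sep 14→Ghosh, Sep 15→Ibarra, Sep 16→Vasquez, Sep 17→Ibarra, Sep 18→Ghosh, Sep 19→Fong, Sep 20→Fong, Sep 21→Ekwueme.
Total: 20 + 22 + 28 + 22 + 20 + 26 + 26 + 27 = €191.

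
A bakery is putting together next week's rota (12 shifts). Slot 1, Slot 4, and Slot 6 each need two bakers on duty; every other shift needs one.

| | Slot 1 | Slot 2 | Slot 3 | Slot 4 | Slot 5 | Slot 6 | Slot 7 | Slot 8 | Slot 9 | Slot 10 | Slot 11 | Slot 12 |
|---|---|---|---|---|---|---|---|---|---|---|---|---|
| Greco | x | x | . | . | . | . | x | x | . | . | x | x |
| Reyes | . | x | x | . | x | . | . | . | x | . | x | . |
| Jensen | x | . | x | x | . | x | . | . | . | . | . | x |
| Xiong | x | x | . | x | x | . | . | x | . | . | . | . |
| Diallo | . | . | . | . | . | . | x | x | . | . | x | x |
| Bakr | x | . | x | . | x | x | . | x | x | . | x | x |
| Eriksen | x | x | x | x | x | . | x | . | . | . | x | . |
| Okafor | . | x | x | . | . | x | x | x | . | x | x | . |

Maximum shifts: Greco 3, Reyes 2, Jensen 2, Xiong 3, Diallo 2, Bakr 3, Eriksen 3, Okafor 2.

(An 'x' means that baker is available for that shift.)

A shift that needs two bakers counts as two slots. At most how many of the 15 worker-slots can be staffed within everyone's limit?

15

Total capacity across all bakers is 3+2+2+3+2+3+3+2 = 20, and 15 slots are needed, so at most 15 can be filled.
An assignment achieving 15: Slot 1→Greco+Xiong, Slot 2→Xiong, Slot 3→Bakr, Slot 4→Jensen+Xiong, Slot 5→Reyes, Slot 6→Jensen+Bakr, Slot 7→Greco, Slot 8→Diallo, Slot 9→Reyes, Slot 10→Okafor, Slot 11→Diallo, Slot 12→Greco.
Loads: Greco 3/3, Reyes 2/2, Jensen 2/2, Xiong 3/3, Diallo 2/2, Bakr 2/3, Eriksen 0/3, Okafor 1/2.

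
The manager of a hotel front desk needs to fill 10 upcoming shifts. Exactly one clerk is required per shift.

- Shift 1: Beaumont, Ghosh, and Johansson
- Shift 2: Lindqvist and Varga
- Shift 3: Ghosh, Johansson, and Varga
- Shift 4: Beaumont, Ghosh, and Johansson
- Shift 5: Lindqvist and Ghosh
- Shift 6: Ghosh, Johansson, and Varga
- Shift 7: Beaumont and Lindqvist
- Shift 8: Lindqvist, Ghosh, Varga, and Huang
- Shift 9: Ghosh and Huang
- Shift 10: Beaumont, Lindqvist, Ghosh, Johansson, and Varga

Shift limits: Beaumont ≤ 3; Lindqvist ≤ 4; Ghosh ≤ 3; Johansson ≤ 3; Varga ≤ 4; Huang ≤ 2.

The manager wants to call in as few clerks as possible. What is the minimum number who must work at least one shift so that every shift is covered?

10 slots to fill and no one can take more than 4, so at least ⌈10/4⌉ = 3 clerks are needed.
Beaumont, Lindqvist, and Ghosh alone can cover everything: Shift 1→Beaumont, Shift 2→Lindqvist, Shift 3→Ghosh, Shift 4→Beaumont, Shift 5→Lindqvist, Shift 6→Ghosh, Shift 7→Beaumont, Shift 8→Lindqvist, Shift 9→Ghosh, Shift 10→Lindqvist.

3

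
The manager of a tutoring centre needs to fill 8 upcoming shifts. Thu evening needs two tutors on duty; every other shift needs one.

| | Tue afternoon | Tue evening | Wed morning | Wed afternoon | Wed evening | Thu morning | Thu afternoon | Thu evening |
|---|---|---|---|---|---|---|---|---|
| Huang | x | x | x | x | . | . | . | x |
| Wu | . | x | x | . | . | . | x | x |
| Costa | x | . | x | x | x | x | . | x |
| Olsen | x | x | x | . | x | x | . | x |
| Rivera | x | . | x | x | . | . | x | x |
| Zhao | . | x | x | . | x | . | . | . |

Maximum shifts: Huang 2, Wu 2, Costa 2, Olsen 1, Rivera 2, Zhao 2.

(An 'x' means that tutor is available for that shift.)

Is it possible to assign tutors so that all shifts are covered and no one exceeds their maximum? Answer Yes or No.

Yes

One valid schedule: Tue afternoon→Huang, Tue evening→Wu, Wed morning→Rivera, Wed afternoon→Huang, Wed evening→Costa, Thu morning→Costa, Thu afternoon→Wu, Thu evening→Olsen+Rivera.
Loads: Huang 2/2, Wu 2/2, Costa 2/2, Olsen 1/1, Rivera 2/2, Zhao 0/2 — all within limits.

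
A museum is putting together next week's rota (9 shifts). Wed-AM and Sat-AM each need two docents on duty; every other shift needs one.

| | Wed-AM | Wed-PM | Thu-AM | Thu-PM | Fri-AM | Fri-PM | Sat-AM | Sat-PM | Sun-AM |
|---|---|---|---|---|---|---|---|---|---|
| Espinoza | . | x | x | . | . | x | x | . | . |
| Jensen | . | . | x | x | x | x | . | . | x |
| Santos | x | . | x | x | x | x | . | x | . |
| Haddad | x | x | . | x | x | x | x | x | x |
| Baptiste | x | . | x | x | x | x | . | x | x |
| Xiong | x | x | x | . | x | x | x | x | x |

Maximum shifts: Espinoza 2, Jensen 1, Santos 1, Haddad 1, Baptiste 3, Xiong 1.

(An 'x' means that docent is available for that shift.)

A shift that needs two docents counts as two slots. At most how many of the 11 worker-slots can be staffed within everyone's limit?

Total capacity across all docents is 2+1+1+1+3+1 = 9, and 11 slots are needed, so at most 9 can be filled.
An assignment achieving 9: Wed-AM→Santos+Baptiste, Wed-PM→Espinoza, Thu-AM→Xiong, Thu-PM→Jensen, Sat-AM→Espinoza+Haddad, Sat-PM→Baptiste, Sun-AM→Baptiste.
Loads: Espinoza 2/2, Jensen 1/1, Santos 1/1, Haddad 1/1, Baptiste 3/3, Xiong 1/1.

9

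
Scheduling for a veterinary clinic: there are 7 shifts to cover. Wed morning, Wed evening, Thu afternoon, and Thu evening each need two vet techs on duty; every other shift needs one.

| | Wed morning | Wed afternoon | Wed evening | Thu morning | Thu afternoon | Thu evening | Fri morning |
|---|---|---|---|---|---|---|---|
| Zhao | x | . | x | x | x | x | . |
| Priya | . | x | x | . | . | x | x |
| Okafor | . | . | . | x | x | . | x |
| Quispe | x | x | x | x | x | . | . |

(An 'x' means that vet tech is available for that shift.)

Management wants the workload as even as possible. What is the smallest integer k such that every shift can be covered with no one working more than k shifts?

With 4 vet techs and 11 worker-slots to fill, someone must work at least ⌈11/4⌉ = 3 shifts, so k ≥ 3.
k = 3 works: Wed morning→Zhao+Quispe, Wed afternoon→Priya, Wed evening→Zhao+Quispe, Thu morning→Okafor, Thu afternoon→Okafor+Quispe, Thu evening→Zhao+Priya, Fri morning→Priya.
Loads: Zhao 3, Priya 3, Okafor 2, Quispe 3 — all ≤ 3.

3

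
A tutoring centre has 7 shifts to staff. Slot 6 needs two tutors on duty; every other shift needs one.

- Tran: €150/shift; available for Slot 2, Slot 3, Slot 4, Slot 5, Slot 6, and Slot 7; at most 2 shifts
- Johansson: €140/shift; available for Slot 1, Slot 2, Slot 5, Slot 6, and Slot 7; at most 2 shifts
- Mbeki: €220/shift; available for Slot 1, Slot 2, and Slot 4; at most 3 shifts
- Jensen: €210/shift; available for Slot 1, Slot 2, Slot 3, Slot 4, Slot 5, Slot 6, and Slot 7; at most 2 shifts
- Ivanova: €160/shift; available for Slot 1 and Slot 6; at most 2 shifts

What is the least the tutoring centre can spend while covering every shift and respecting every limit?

€1320

Picking the cheapest available tutor for each shift independently would cost €1150, but that ignores the shift limits.
An optimal schedule: Slot 1→Ivanova, Slot 2→Jensen, Slot 3→Tran, Slot 4→Tran, Slot 5→Johansson, Slot 6→Ivanova+Jensen, Slot 7→Johansson.
Total: 160 + 210 + 150 + 150 + 140 + 160 + 210 + 140 = €1320.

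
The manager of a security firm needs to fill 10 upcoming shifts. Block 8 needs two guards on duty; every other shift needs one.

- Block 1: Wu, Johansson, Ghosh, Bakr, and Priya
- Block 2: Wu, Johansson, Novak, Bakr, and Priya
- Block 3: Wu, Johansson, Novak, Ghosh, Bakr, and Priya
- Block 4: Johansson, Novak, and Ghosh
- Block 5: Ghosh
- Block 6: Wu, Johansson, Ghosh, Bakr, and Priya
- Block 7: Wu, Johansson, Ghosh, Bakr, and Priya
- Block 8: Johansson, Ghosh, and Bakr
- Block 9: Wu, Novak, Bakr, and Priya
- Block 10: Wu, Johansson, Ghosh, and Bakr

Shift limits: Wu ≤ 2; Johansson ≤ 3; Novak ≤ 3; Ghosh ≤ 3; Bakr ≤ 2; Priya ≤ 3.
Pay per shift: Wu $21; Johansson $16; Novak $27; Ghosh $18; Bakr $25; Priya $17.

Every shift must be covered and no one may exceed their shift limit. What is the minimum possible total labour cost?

Block 5 can only be covered by Ghosh, so that assignment is forced.
Picking the cheapest available guard for each shift independently would cost $181, but that ignores the shift limits.
An optimal schedule: Block 1→Priya, Block 2→Priya, Block 3→Wu, Block 4→Johansson, Block 5→Ghosh, Block 6→Ghosh, Block 7→Wu, Block 8→Johansson+Ghosh, Block 9→Priya, Block 10→Johansson.
Total: 17 + 17 + 21 + 16 + 18 + 18 + 21 + 16 + 18 + 17 + 16 = $195.

$195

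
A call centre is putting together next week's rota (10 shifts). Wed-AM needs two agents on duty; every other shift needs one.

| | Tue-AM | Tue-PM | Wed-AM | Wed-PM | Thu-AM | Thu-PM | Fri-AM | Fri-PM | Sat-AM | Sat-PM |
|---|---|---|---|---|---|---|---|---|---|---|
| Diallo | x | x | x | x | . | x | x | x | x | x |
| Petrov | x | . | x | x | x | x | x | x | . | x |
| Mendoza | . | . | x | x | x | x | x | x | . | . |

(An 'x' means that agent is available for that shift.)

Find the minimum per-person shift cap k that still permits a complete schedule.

4

With 3 agents and 11 worker-slots to fill, someone must work at least ⌈11/3⌉ = 4 shifts, so k ≥ 4.
k = 4 works: Tue-AM→Diallo, Tue-PM→Diallo, Wed-AM→Petrov+Mendoza, Wed-PM→Petrov, Thu-AM→Petrov, Thu-PM→Petrov, Fri-AM→Mendoza, Fri-PM→Mendoza, Sat-AM→Diallo, Sat-PM→Diallo.
Loads: Diallo 4, Petrov 4, Mendoza 3 — all ≤ 4.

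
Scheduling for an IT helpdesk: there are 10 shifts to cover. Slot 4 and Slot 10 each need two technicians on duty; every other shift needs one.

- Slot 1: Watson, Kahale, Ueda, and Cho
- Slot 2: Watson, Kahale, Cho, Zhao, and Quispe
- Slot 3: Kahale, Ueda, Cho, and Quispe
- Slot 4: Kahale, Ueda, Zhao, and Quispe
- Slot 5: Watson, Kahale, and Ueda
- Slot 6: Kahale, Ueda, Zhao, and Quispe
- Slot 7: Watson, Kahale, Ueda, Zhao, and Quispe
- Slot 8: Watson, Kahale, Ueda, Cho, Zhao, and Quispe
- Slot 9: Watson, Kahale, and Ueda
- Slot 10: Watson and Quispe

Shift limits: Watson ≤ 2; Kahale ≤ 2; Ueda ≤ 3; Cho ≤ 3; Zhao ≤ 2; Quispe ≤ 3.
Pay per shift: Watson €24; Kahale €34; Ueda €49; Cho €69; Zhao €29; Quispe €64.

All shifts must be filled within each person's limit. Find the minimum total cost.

Slot 10 can only be covered by Watson and Quispe, so that assignment is forced.
Picking the cheapest available technician for each shift independently would cost €358, but that ignores the shift limits.
An optimal schedule: Slot 1→Kahale, Slot 2→Zhao, Slot 3→Ueda, Slot 4→Ueda+Quispe, Slot 5→Watson, Slot 6→Zhao, Slot 7→Ueda, Slot 8→Quispe, Slot 9→Kahale, Slot 10→Watson+Quispe.
Total: 34 + 29 + 49 + 49 + 64 + 24 + 29 + 49 + 64 + 34 + 24 + 64 = €513.

€513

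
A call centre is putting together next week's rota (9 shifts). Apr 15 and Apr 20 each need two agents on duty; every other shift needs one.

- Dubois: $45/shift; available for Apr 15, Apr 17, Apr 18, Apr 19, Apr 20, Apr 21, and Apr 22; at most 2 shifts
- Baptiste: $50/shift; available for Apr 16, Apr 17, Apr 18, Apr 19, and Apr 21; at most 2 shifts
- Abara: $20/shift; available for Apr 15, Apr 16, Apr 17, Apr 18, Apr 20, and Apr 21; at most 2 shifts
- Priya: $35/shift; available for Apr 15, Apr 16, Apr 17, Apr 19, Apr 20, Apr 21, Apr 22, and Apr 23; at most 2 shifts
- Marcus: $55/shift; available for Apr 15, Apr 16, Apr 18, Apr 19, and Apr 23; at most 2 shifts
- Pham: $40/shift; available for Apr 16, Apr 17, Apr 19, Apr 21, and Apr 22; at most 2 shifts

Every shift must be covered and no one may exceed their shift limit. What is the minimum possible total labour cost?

Picking the cheapest available agent for each shift independently would cost $295, but that ignores the shift limits.
An optimal schedule: Apr 15→Dubois+Marcus, Apr 16→Pham, Apr 17→Dubois, Apr 18→Abara, Apr 19→Baptiste, Apr 20→Abara+Priya, Apr 21→Baptiste, Apr 22→Pham, Apr 23→Priya.
Total: 45 + 55 + 40 + 45 + 20 + 50 + 20 + 35 + 50 + 40 + 35 = $435.

$435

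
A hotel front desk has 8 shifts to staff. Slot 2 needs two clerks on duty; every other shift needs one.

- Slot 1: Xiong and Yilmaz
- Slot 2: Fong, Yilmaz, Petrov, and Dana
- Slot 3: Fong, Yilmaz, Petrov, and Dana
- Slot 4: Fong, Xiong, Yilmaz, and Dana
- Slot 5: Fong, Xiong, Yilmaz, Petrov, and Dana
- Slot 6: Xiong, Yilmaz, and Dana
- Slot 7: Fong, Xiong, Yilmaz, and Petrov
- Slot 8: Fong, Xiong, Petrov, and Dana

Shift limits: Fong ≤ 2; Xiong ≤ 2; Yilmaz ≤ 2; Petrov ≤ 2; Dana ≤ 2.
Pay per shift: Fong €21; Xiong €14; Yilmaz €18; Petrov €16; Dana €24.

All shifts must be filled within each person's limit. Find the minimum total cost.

Picking the cheapest available clerk for each shift independently would cost €134, but that ignores the shift limits.
An optimal schedule: Slot 1→Xiong, Slot 2→Petrov+Dana, Slot 3→Fong, Slot 4→Fong, Slot 5→Yilmaz, Slot 6→Xiong, Slot 7→Yilmaz, Slot 8→Petrov.
Total: 14 + 16 + 24 + 21 + 21 + 18 + 14 + 18 + 16 = €162.

€162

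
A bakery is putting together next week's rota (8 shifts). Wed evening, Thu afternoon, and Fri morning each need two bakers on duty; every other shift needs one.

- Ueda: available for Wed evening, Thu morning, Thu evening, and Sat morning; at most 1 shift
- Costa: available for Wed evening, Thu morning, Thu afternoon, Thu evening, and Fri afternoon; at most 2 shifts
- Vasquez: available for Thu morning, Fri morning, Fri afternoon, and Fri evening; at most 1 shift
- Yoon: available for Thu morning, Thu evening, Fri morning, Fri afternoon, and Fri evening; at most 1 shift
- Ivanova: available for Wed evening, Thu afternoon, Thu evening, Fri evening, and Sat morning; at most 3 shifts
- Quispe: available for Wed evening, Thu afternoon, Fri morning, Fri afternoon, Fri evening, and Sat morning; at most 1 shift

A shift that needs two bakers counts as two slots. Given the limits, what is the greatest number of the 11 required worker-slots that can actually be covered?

Total capacity across all bakers is 1+2+1+1+3+1 = 9, and 11 slots are needed, so at most 9 can be filled.
An assignment achieving 9: Wed evening→Costa+Ivanova, Thu afternoon→Costa+Ivanova, Thu evening→Ivanova, Fri morning→Vasquez+Yoon, Fri afternoon→Quispe, Sat morning→Ueda.
Loads: Ueda 1/1, Costa 2/2, Vasquez 1/1, Yoon 1/1, Ivanova 3/3, Quispe 1/1.

9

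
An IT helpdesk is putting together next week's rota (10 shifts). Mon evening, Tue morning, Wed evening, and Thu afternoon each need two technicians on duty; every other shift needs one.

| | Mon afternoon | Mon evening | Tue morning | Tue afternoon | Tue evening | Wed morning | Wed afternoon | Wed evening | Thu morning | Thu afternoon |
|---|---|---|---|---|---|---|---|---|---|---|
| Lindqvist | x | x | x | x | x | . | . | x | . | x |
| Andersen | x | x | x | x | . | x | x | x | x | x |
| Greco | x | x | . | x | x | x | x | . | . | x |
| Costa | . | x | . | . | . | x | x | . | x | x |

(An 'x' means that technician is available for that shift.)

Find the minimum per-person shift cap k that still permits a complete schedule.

With 4 technicians and 14 worker-slots to fill, someone must work at least ⌈14/4⌉ = 4 shifts, so k ≥ 4.
k = 4 works: Mon afternoon→Lindqvist, Mon evening→Greco+Costa, Tue morning→Lindqvist+Andersen, Tue afternoon→Andersen, Tue evening→Lindqvist, Wed morning→Greco, Wed afternoon→Greco, Wed evening→Lindqvist+Andersen, Thu morning→Andersen, Thu afternoon→Greco+Costa.
Loads: Lindqvist 4, Andersen 4, Greco 4, Costa 2 — all ≤ 4.

4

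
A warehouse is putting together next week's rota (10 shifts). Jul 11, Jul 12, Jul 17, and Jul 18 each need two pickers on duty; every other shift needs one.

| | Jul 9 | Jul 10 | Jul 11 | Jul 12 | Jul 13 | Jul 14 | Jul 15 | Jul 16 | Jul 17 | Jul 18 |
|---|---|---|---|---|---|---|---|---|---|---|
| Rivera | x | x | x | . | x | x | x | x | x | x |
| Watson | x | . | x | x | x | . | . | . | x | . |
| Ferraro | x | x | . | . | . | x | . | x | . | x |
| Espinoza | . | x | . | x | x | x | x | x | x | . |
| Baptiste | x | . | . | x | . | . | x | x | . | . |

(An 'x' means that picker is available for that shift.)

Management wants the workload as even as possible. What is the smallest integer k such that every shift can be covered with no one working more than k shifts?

With 5 pickers and 14 worker-slots to fill, someone must work at least ⌈14/5⌉ = 3 shifts, so k ≥ 3.
k = 3 works: Jul 9→Ferraro, Jul 10→Rivera, Jul 11→Rivera+Watson, Jul 12→Watson+Espinoza, Jul 13→Espinoza, Jul 14→Ferraro, Jul 15→Baptiste, Jul 16→Baptiste, Jul 17→Watson+Espinoza, Jul 18→Rivera+Ferraro.
Loads: Rivera 3, Watson 3, Ferraro 3, Espinoza 3, Baptiste 2 — all ≤ 3.

3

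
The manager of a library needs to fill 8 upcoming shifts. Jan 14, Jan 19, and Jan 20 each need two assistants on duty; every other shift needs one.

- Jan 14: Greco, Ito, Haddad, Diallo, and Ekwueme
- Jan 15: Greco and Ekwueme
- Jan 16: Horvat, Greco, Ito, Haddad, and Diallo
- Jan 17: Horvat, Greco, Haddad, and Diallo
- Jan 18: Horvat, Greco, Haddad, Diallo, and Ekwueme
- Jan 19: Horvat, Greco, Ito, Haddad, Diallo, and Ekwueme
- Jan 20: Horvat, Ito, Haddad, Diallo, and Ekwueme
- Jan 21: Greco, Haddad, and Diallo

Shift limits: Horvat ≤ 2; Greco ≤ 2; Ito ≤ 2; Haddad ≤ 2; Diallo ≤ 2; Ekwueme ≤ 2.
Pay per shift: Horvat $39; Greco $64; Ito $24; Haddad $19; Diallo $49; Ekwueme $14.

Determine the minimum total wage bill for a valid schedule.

$354

Picking the cheapest available assistant for each shift independently would cost $184, but that ignores the shift limits.
An optimal schedule: Jan 14→Ito+Diallo, Jan 15→Ekwueme, Jan 16→Ito, Jan 17→Haddad, Jan 18→Ekwueme, Jan 19→Horvat+Greco, Jan 20→Horvat+Diallo, Jan 21→Haddad.
Total: 24 + 49 + 14 + 24 + 19 + 14 + 39 + 64 + 39 + 49 + 19 = $354.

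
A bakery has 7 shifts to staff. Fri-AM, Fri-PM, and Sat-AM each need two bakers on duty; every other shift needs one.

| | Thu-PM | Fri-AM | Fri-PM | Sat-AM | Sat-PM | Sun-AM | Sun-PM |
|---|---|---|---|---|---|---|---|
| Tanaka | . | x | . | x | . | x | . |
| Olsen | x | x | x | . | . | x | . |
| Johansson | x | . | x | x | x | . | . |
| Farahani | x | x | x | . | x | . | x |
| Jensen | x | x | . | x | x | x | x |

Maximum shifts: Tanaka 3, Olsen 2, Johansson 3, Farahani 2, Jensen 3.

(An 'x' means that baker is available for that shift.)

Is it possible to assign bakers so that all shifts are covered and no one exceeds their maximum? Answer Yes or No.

Yes

One valid schedule: Thu-PM→Olsen, Fri-AM→Tanaka+Farahani, Fri-PM→Olsen+Johansson, Sat-AM→Tanaka+Johansson, Sat-PM→Johansson, Sun-AM→Tanaka, Sun-PM→Farahani.
Loads: Tanaka 3/3, Olsen 2/2, Johansson 3/3, Farahani 2/2, Jensen 0/3 — all within limits.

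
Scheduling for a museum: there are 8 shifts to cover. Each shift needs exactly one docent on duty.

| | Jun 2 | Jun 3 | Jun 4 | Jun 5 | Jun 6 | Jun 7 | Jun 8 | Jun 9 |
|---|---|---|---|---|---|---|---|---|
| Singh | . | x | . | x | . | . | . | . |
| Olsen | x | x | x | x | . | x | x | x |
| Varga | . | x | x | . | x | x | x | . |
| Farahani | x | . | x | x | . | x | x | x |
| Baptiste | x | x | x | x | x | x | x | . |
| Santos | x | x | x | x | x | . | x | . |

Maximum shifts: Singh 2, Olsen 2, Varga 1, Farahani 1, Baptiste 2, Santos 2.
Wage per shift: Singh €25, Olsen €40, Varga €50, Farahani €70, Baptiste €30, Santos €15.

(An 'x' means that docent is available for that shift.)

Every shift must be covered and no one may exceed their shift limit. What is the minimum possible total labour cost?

Picking the cheapest available docent for each shift independently would cost €160, but that ignores the shift limits.
An optimal schedule: Jun 2→Santos, Jun 3→Singh, Jun 4→Baptiste, Jun 5→Singh, Jun 6→Santos, Jun 7→Baptiste, Jun 8→Olsen, Jun 9→Olsen.
Total: 15 + 25 + 30 + 25 + 15 + 30 + 40 + 40 = €220.

€220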